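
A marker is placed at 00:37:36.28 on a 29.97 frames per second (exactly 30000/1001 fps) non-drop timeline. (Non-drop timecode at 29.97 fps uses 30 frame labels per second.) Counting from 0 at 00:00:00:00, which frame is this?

Total seconds to the label: (0 × 3600 + 37 × 60 + 36) = 2256.
Frame index = 2256 × 30 + 28 = 67708.

frame 67708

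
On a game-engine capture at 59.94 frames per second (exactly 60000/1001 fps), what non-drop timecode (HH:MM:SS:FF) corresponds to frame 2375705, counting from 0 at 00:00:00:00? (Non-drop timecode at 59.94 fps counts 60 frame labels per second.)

2375705 ÷ 60 = 39595 full seconds, remainder 5 frames.
39595 s = 10 h 59 min 55 s.
Timecode: 10:59:55:05.

10:59:55:05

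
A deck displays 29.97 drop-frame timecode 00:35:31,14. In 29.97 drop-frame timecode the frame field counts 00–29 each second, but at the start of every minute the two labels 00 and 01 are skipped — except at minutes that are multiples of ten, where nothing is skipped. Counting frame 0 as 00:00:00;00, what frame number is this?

63880

As if non-drop at 30 labels/s: (0 × 3600 + 35 × 60 + 31) × 30 + 14 = 63944.
Minute boundaries passed: 35; those not divisible by 10: 35 − 3 = 32; dropped labels = 2 × 32 = 64.
Actual frame index = 63944 − 64 = 63880.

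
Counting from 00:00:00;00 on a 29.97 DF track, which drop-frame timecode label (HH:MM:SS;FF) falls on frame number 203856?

01:53:22;00

Each 10-minute DF block holds 10 × 60 × 30 − 9 × 2 = 17982 frames. 203856 ÷ 17982 → 11 full blocks, remainder 6054.
Within the partial block the first minute is 1800 frames and each further minute 1798, so 3 further minute boundaries passed. Total skipped labels = 18 × 11 + 2 × 3 = 204.
Non-drop label index = 203856 + 204 = 204060; at 30 labels/s that is 01:53:22:00, i.e. DF 01:53:22;00.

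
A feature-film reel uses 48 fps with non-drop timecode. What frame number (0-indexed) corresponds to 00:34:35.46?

99646

Total seconds to the label: (0 × 3600 + 34 × 60 + 35) = 2075.
Frame index = 2075 × 48 + 46 = 99646.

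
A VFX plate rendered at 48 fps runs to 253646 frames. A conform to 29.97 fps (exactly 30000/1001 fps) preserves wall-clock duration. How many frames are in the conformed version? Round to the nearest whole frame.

Frames at target rate = 253646 × (30000/1001) / (48) = 158528750/1001 ≈ 158370.380.
Nearest whole frame: 158370.

158370 frames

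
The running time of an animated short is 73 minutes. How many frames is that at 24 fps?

105120 frames

73 min = 4380 s.
Frames = 4380 × 24 = 105120.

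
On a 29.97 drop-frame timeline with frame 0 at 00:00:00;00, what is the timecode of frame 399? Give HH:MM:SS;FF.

Each 10-minute DF block holds 10 × 60 × 30 − 9 × 2 = 17982 frames. 399 ÷ 17982 → 0 full blocks, remainder 399.
Within the partial block the first minute is 1800 frames and each further minute 1798, so 0 further minute boundaries passed. Total skipped labels = 18 × 0 + 2 × 0 = 0.
Non-drop label index = 399 + 0 = 399; at 30 labels/s that is 00:00:13:09, i.e. DF 00:00:13;09.

00:00:13;09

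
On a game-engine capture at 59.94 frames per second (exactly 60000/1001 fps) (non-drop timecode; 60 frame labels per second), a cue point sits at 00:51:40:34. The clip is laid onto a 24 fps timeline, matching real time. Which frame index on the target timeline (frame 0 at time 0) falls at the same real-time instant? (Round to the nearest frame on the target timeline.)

frame 74488

Source frame index: (0×3600 + 51×60 + 40) × 60 + 34 = 186034.
Real time: 186034 / (60000/1001) = 93110017/30000 s.
Target frame: (93110017/30000) × (24) = 93110017/1250 ≈ 74488.014 → 74488.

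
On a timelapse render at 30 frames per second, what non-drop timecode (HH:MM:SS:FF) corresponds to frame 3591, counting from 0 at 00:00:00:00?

00:01:59:21

3591 ÷ 30 = 119 full seconds, remainder 21 frames.
119 s = 0 h 1 min 59 s.
Timecode: 00:01:59:21.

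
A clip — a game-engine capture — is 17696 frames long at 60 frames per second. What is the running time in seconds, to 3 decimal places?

294.933 seconds

Running time = 17696 × 1/60 = 4424/15 s ≈ 294.933 s.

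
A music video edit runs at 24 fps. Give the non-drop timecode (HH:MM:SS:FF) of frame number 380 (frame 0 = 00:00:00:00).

380 ÷ 24 = 15 full seconds, remainder 20 frames.
15 s = 0 h 0 min 15 s.
Timecode: 00:00:15:20.

00:00:15:20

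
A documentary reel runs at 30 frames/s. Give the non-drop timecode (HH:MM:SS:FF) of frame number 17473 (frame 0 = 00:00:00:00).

00:09:42:13

17473 ÷ 30 = 582 full seconds, remainder 13 frames.
582 s = 0 h 9 min 42 s.
Timecode: 00:09:42:13.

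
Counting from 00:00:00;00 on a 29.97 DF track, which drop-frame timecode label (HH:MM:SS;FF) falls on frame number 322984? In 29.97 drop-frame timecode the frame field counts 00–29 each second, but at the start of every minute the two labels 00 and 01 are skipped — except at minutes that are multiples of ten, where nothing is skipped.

02:59:36;28

Each 10-minute DF block holds 10 × 60 × 30 − 9 × 2 = 17982 frames. 322984 ÷ 17982 → 17 full blocks, remainder 17290.
Within the partial block the first minute is 1800 frames and each further minute 1798, so 9 further minute boundaries passed. Total skipped labels = 18 × 17 + 2 × 9 = 324.
Non-drop label index = 322984 + 324 = 323308; at 30 labels/s that is 02:59:36:28, i.e. DF 02:59:36;28.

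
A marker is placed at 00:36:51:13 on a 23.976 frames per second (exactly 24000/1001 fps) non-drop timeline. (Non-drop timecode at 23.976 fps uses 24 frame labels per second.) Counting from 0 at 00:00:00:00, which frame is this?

frame 53077

Total seconds to the label: (0 × 3600 + 36 × 60 + 51) = 2211.
Frame index = 2211 × 24 + 13 = 53077.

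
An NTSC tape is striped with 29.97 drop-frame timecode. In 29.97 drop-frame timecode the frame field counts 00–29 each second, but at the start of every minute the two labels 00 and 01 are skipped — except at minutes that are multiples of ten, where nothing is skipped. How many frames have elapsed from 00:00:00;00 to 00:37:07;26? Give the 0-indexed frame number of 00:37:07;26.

As if non-drop at 30 labels/s: (0 × 3600 + 37 × 60 + 7) × 30 + 26 = 66836.
Minute boundaries passed: 37; those not divisible by 10: 37 − 3 = 34; dropped labels = 2 × 34 = 68.
Actual frame index = 66836 − 68 = 66768.

66768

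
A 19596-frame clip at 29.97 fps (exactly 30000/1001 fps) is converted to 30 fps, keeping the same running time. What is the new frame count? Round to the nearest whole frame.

Frames at target rate = 19596 × (30) / (30000/1001) = 4903899/250 ≈ 19615.596.
Nearest whole frame: 19616.

19616 frames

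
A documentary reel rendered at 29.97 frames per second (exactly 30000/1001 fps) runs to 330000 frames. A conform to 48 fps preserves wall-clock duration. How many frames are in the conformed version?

Target frames = source frames × (target rate / source rate) = 330000 × (48)/(30000/1001) = 330000 × 1001/625 = 528528.

528528 frames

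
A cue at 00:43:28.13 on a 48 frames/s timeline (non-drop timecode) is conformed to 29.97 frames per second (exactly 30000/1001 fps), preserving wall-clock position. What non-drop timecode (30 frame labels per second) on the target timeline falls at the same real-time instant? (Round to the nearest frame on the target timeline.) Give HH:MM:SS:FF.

Source frame index: (0×3600 + 43×60 + 28) × 48 + 13 = 125197.
Real time: 125197 / (48) = 125197/48 s.
Target frame: (125197/48) × (30000/1001) = 78248125/1001 ≈ 78169.955 → 78170.
At 30 labels/s: frame 78170 → 00:43:25:20.

00:43:25:20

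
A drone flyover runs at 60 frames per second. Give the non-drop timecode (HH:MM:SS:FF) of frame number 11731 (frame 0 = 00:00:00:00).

11731 ÷ 60 = 195 full seconds, remainder 31 frames.
195 s = 0 h 3 min 15 s.
Timecode: 00:03:15:31.

00:03:15:31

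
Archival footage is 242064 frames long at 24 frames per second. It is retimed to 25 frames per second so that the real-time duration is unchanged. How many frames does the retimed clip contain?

Target frames = source frames × (target rate / source rate) = 242064 × (25)/(24) = 242064 × 25/24 = 252150.

252150 frames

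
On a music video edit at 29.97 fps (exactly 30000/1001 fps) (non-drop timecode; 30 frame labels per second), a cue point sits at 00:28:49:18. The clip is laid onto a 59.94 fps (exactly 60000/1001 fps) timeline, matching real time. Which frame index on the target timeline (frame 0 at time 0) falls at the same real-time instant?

frame 103776

Source frame index: (0×3600 + 28×60 + 49) × 30 + 18 = 51888.
Real time: 51888 / (30000/1001) = 1082081/625 s.
Target frame: (1082081/625) × (60000/1001) = 103776.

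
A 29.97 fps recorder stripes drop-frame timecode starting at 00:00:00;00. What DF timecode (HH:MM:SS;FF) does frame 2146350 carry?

Ten DF minutes hold 17982 frames, so frame 2146350 lies in block 119 (frames 2139858–2157839) with 6492 frames into that block.
The block's first minute is 1800 frames and the rest 1798 each; 6492 frames reaches minute 3, so 119 × 18 + 3 × 2 = 2148 labels have been skipped so far.
Adding those back, label number 2146350 + 2148 = 2148498 at 30 labels/s is 71616 s + 18 f = 19 h 53 min 36 s frame 18, i.e. 19:53:36;18.

19:53:36;18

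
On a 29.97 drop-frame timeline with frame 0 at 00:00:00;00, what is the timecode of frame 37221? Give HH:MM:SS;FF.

00:20:41;27

Ten DF minutes hold 17982 frames, so frame 37221 lies in block 2 (frames 35964–53945) with 1257 frames into that block.
The block's first minute is 1800 frames and the rest 1798 each; 1257 frames reaches minute 0, so 2 × 18 + 0 × 2 = 36 labels have been skipped so far.
Adding those back, label number 37221 + 36 = 37257 at 30 labels/s is 1241 s + 27 f = 0 h 20 min 41 s frame 27, i.e. 00:20:41;27.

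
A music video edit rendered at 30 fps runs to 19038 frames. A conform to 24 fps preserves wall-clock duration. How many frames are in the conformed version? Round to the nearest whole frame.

Frames at target rate = 19038 × (24) / (30) = 76152/5 ≈ 15230.400.
Nearest whole frame: 15230.

15230 frames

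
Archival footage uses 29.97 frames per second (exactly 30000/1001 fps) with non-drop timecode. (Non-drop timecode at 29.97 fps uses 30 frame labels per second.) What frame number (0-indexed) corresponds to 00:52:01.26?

Total seconds to the label: (0 × 3600 + 52 × 60 + 1) = 3121.
Frame index = 3121 × 30 + 26 = 93656.

frame 93656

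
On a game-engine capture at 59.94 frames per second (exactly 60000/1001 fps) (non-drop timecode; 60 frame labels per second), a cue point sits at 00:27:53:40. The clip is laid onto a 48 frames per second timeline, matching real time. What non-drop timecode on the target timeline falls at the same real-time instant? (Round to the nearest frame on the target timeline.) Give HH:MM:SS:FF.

Source frame index: (0×3600 + 27×60 + 53) × 60 + 40 = 100420.
Real time: 100420 / (60000/1001) = 5026021/3000 s.
Target frame: (5026021/3000) × (48) = 10052042/125 ≈ 80416.336 → 80416.
At 48 labels/s: frame 80416 → 00:27:55:16.

00:27:55:16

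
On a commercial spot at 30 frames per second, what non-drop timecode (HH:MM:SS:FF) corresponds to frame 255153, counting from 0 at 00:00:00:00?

255153 ÷ 30 = 8505 full seconds, remainder 3 frames.
8505 s = 2 h 21 min 45 s.
Timecode: 02:21:45:03.

02:21:45:03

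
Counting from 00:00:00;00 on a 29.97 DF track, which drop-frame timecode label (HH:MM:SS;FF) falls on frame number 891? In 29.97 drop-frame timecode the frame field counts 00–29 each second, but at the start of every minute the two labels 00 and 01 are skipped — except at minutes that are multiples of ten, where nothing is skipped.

Each 10-minute DF block holds 10 × 60 × 30 − 9 × 2 = 17982 frames. 891 ÷ 17982 → 0 full blocks, remainder 891.
Within the partial block the first minute is 1800 frames and each further minute 1798, so 0 further minute boundaries passed. Total skipped labels = 18 × 0 + 2 × 0 = 0.
Non-drop label index = 891 + 0 = 891; at 30 labels/s that is 00:00:29:21, i.e. DF 00:00:29;21.

00:00:29;21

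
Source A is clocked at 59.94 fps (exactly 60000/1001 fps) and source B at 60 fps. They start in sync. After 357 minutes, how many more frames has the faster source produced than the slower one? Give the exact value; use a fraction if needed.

183600/143 frames

357 min = 21420 s.
A emits 60000/1001 × 21420 = 183600000/143 frames; B emits 60 × 21420 = 1285200.
Difference = 183600/143 frames (≈ 1283.9161); B is ahead of A.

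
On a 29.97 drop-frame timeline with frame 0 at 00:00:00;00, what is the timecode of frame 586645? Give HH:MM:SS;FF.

05:26:14;13

Ten DF minutes hold 17982 frames, so frame 586645 lies in block 32 (frames 575424–593405) with 11221 frames into that block.
The block's first minute is 1800 frames and the rest 1798 each; 11221 frames reaches minute 6, so 32 × 18 + 6 × 2 = 588 labels have been skipped so far.
Adding those back, label number 586645 + 588 = 587233 at 30 labels/s is 19574 s + 13 f = 5 h 26 min 14 s frame 13, i.e. 05:26:14;13.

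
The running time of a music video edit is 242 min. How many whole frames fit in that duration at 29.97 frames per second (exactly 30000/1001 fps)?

242 min = 14520 s.
Frames = 14520 × 30000/1001 = 39600000/91 ≈ 435164.8352.
Complete frames: 435164.

435164 frames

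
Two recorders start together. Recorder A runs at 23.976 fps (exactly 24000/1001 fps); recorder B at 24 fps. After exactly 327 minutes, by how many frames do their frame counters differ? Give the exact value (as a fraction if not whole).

470880/1001 frames

327 min = 19620 s.
A emits 24000/1001 × 19620 = 470880000/1001 frames; B emits 24 × 19620 = 470880.
Difference = 470880/1001 frames (≈ 470.4096); B is ahead of A.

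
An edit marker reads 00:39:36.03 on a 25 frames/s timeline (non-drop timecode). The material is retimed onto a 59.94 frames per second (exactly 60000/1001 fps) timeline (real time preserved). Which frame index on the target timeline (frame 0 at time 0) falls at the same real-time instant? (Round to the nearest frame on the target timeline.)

Source frame index: (0×3600 + 39×60 + 36) × 25 + 3 = 59403.
Real time: 59403 / (25) = 59403/25 s.
Target frame: (59403/25) × (60000/1001) = 142567200/1001 ≈ 142424.775 → 142425.

frame 142425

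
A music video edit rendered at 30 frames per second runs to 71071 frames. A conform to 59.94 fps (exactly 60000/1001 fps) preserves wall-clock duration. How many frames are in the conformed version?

Target frames = source frames × (target rate / source rate) = 71071 × (60000/1001)/(30) = 71071 × 2000/1001 = 142000.

142000 frames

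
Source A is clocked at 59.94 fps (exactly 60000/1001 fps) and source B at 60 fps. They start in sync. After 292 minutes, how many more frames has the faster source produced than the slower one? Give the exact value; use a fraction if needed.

292 min = 17520 s.
A emits 60000/1001 × 17520 = 1051200000/1001 frames; B emits 60 × 17520 = 1051200.
Difference = 1051200/1001 frames (≈ 1050.1499); B is ahead of A.

1051200/1001 frames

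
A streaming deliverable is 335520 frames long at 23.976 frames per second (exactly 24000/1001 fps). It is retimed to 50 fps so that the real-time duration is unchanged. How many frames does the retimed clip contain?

699699 frames

Target frames = source frames × (target rate / source rate) = 335520 × (50)/(24000/1001) = 335520 × 1001/480 = 699699.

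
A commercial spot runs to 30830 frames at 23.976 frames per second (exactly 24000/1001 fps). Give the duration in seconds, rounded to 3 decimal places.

1285.868 seconds

Running time = 30830 × 1001/24000 = 3086083/2400 s ≈ 1285.868 s.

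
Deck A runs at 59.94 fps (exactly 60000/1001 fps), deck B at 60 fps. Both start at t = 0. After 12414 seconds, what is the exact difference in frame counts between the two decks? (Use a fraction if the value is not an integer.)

744840/1001 frames

A emits 60000/1001 × 12414 = 744840000/1001 frames; B emits 60 × 12414 = 744840.
Difference = 744840/1001 frames (≈ 744.0959); B is ahead of A.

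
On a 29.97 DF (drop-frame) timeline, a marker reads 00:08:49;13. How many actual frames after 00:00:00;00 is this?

15867

Complete 10-minute blocks: 0, each 17982 frames → 0.
Remaining 8 whole minutes in the current block: 1800 + 7 × 1798 = 14386 frames.
Within the current minute: 49 × 30 + 13 − 2 = 1481 (labels ;00/;01 skipped at this minute). Total = 0 + 14386 + 1481 = 15867.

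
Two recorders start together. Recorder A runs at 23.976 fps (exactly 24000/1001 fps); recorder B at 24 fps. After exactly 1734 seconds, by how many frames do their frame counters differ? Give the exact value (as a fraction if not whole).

A emits 24000/1001 × 1734 = 41616000/1001 frames; B emits 24 × 1734 = 41616.
Difference = 41616/1001 frames (≈ 41.5744); B is ahead of A.

41616/1001 frames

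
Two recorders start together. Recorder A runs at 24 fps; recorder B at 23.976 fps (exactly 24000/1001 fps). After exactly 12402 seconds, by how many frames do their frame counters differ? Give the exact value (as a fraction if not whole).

22896/77 frames

A emits 24 × 12402 = 297648 frames; B emits 24000/1001 × 12402 = 22896000/77.
Difference = 22896/77 frames (≈ 297.3506); B is behind A.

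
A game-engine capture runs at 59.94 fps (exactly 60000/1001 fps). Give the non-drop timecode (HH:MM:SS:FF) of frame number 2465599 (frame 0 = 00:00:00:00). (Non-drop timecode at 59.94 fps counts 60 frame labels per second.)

11:24:53:19

2465599 ÷ 60 = 41093 full seconds, remainder 19 frames.
41093 s = 11 h 24 min 53 s.
Timecode: 11:24:53:19.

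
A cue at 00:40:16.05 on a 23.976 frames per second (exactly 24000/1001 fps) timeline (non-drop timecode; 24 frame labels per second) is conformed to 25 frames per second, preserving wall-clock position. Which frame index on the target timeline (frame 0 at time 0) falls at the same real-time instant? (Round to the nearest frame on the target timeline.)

frame 60466

Source frame index: (0×3600 + 40×60 + 16) × 24 + 5 = 57989.
Real time: 57989 / (24000/1001) = 58046989/24000 s.
Target frame: (58046989/24000) × (25) = 58046989/960 ≈ 60465.614 → 60466.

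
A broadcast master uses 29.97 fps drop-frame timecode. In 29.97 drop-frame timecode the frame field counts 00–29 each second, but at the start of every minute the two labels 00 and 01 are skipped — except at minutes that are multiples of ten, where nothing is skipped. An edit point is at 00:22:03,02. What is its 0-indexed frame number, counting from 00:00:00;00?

As if non-drop at 30 labels/s: (0 × 3600 + 22 × 60 + 3) × 30 + 2 = 39692.
Minute boundaries passed: 22; those not divisible by 10: 22 − 2 = 20; dropped labels = 2 × 20 = 40.
Actual frame index = 39692 − 40 = 39652.

39652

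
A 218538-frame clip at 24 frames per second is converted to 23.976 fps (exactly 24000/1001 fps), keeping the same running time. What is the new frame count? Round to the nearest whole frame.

218320 frames

Frames at target rate = 218538 × (24000/1001) / (24) = 218538000/1001 ≈ 218319.680.
Nearest whole frame: 218320.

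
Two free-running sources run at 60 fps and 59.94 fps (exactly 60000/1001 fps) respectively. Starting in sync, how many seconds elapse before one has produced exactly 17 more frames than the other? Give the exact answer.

17017/60 seconds

The gap grows by |60000/1001 − 60| = 60/1001 frames per second.
Time for a 17-frame gap: 17 ÷ (60/1001) = 17017/60 s.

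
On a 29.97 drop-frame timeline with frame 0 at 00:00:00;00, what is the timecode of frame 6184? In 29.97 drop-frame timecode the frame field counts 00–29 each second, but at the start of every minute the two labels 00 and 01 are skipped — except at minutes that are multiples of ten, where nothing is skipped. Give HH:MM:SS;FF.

Each 10-minute DF block holds 10 × 60 × 30 − 9 × 2 = 17982 frames. 6184 ÷ 17982 → 0 full blocks, remainder 6184.
Within the partial block the first minute is 1800 frames and each further minute 1798, so 3 further minute boundaries passed. Total skipped labels = 18 × 0 + 2 × 3 = 6.
Non-drop label index = 6184 + 6 = 6190; at 30 labels/s that is 00:03:26:10, i.e. DF 00:03:26;10.

00:03:26;10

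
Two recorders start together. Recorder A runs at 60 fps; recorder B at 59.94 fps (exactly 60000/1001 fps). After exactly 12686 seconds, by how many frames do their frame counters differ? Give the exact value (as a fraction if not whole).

A emits 60 × 12686 = 761160 frames; B emits 60000/1001 × 12686 = 761160000/1001.
Difference = 761160/1001 frames (≈ 760.3996); B is behind A.

761160/1001 frames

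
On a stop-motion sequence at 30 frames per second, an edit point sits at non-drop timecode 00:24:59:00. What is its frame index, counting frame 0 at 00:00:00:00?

frame 44970

Total seconds to the label: (0 × 3600 + 24 × 60 + 59) = 1499.
Frame index = 1499 × 30 + 0 = 44970.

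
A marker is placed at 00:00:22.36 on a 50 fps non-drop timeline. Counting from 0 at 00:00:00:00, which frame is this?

frame 1136

Total seconds to the label: (0 × 3600 + 0 × 60 + 22) = 22.
Frame index = 22 × 50 + 36 = 1136.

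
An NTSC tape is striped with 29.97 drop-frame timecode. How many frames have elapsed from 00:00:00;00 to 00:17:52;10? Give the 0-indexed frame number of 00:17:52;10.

32138

As if non-drop at 30 labels/s: (0 × 3600 + 17 × 60 + 52) × 30 + 10 = 32170.
Minute boundaries passed: 17; those not divisible by 10: 17 − 1 = 16; dropped labels = 2 × 16 = 32.
Actual frame index = 32170 − 32 = 32138.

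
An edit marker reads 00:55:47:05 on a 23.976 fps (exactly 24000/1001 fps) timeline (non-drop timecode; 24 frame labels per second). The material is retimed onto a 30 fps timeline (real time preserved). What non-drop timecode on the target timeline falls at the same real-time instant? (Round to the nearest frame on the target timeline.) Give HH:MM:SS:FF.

Source frame index: (0×3600 + 55×60 + 47) × 24 + 5 = 80333.
Real time: 80333 / (24000/1001) = 80413333/24000 s.
Target frame: (80413333/24000) × (30) = 80413333/800 ≈ 100516.666 → 100517.
At 30 labels/s: frame 100517 → 00:55:50:17.

00:55:50:17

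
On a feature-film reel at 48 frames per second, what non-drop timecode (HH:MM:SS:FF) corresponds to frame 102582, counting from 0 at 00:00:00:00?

102582 ÷ 48 = 2137 full seconds, remainder 6 frames.
2137 s = 0 h 35 min 37 s.
Timecode: 00:35:37:06.

00:35:37:06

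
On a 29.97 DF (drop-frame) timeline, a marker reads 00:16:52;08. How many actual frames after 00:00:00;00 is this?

Complete 10-minute blocks: 1, each 17982 frames → 17982.
Remaining 6 whole minutes in the current block: 1800 + 5 × 1798 = 10790 frames.
Within the current minute: 52 × 30 + 8 − 2 = 1566 (labels ;00/;01 skipped at this minute). Total = 17982 + 10790 + 1566 = 30338.

30338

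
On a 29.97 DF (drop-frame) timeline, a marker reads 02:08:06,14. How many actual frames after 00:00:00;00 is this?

230362

Complete 10-minute blocks: 12, each 17982 frames → 215784.
Remaining 8 whole minutes in the current block: 1800 + 7 × 1798 = 14386 frames.
Within the current minute: 6 × 30 + 14 − 2 = 192 (labels ;00/;01 skipped at this minute). Total = 215784 + 14386 + 192 = 230362.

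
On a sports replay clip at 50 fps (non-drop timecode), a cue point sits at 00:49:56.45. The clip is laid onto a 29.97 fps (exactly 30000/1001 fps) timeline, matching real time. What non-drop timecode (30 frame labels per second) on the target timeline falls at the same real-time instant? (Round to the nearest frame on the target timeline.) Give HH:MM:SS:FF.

00:49:53:27

Source frame index: (0×3600 + 49×60 + 56) × 50 + 45 = 149845.
Real time: 149845 / (50) = 29969/10 s.
Target frame: (29969/10) × (30000/1001) = 89907000/1001 ≈ 89817.183 → 89817.
At 30 labels/s: frame 89817 → 00:49:53:27.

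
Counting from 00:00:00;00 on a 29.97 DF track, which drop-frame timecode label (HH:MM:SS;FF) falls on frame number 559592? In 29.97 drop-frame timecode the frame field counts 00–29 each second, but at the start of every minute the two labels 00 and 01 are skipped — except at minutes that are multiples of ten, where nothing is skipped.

05:11:11;22

Ten DF minutes hold 17982 frames, so frame 559592 lies in block 31 (frames 557442–575423) with 2150 frames into that block.
The block's first minute is 1800 frames and the rest 1798 each; 2150 frames reaches minute 1, so 31 × 18 + 1 × 2 = 560 labels have been skipped so far.
Adding those back, label number 559592 + 560 = 560152 at 30 labels/s is 18671 s + 22 f = 5 h 11 min 11 s frame 22, i.e. 05:11:11;22.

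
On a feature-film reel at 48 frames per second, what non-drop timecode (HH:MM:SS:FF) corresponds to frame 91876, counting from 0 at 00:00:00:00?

00:31:54:04

91876 ÷ 48 = 1914 full seconds, remainder 4 frames.
1914 s = 0 h 31 min 54 s.
Timecode: 00:31:54:04.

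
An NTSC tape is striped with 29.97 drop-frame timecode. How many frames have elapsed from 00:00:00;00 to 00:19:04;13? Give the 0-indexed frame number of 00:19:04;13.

34297

Complete 10-minute blocks: 1, each 17982 frames → 17982.
Remaining 9 whole minutes in the current block: 1800 + 8 × 1798 = 16184 frames.
Within the current minute: 4 × 30 + 13 − 2 = 131 (labels ;00/;01 skipped at this minute). Total = 17982 + 16184 + 131 = 34297.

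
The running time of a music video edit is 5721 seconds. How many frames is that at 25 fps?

Frames = 5721 × 25 = 143025.

143025 frames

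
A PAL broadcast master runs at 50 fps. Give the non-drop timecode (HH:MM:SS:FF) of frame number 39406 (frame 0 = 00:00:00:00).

00:13:08:06

39406 ÷ 50 = 788 full seconds, remainder 6 frames.
788 s = 0 h 13 min 8 s.
Timecode: 00:13:08:06.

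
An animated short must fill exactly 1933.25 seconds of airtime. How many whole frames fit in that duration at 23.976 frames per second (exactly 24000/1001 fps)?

Frames = 1933.25 × 24000/1001 = 4218000/91 ≈ 46351.6484.
Complete frames: 46351.

46351 frames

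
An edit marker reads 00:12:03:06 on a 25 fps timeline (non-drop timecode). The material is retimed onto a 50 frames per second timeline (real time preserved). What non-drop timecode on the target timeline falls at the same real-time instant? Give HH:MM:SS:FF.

00:12:03:12

Source frame index: (0×3600 + 12×60 + 3) × 25 + 6 = 18081.
Real time: 18081 / (25) = 18081/25 s.
Target frame: (18081/25) × (50) = 36162.
At 50 labels/s: frame 36162 → 00:12:03:12.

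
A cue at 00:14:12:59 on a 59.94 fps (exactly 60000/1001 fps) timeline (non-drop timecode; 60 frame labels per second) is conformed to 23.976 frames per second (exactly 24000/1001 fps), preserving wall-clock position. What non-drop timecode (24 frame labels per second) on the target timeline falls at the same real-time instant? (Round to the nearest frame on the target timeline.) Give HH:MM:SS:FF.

00:14:13:00

Source frame index: (0×3600 + 14×60 + 12) × 60 + 59 = 51179.
Real time: 51179 / (60000/1001) = 51230179/60000 s.
Target frame: (51230179/60000) × (24000/1001) = 102358/5 ≈ 20471.600 → 20472.
At 24 labels/s: frame 20472 → 00:14:13:00.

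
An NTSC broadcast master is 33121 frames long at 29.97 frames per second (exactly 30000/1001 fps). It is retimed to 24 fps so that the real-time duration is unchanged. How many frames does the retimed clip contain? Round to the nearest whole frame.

Frames at target rate = 33121 × (24) / (30000/1001) = 33154121/1250 ≈ 26523.297.
Nearest whole frame: 26523.

26523 frames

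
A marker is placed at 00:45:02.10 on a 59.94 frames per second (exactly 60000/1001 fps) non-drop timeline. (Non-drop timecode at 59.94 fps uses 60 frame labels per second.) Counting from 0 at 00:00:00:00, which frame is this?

frame 162130

Total seconds to the label: (0 × 3600 + 45 × 60 + 2) = 2702.
Frame index = 2702 × 60 + 10 = 162130.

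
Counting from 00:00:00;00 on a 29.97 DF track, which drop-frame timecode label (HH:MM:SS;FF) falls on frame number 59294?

00:32:58;12

Each 10-minute DF block holds 10 × 60 × 30 − 9 × 2 = 17982 frames. 59294 ÷ 17982 → 3 full blocks, remainder 5348.
Within the partial block the first minute is 1800 frames and each further minute 1798, so 2 further minute boundaries passed. Total skipped labels = 18 × 3 + 2 × 2 = 58.
Non-drop label index = 59294 + 58 = 59352; at 30 labels/s that is 00:32:58:12, i.e. DF 00:32:58;12.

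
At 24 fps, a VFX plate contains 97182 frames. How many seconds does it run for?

Running time = 97182 / (24) = 4049.25 s.

4049.25 seconds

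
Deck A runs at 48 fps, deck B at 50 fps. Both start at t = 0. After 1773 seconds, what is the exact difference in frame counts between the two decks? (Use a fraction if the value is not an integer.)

A emits 48 × 1773 = 85104 frames; B emits 50 × 1773 = 88650.
Difference = 3546 frames; B is ahead of A.

3546 frames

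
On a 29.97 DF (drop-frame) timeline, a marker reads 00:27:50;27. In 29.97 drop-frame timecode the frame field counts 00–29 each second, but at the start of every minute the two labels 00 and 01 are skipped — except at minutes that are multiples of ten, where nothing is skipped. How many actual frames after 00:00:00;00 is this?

50077

Complete 10-minute blocks: 2, each 17982 frames → 35964.
Remaining 7 whole minutes in the current block: 1800 + 6 × 1798 = 12588 frames.
Within the current minute: 50 × 30 + 27 − 2 = 1525 (labels ;00/;01 skipped at this minute). Total = 35964 + 12588 + 1525 = 50077.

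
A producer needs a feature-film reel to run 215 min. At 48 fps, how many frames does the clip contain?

215 min = 12900 s.
Frames = 12900 × 48 = 619200.

619200 frames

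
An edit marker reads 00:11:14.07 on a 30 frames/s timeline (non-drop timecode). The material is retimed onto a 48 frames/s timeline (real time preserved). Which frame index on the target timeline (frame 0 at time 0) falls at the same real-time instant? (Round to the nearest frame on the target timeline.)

frame 32363

Source frame index: (0×3600 + 11×60 + 14) × 30 + 7 = 20227.
Real time: 20227 / (30) = 20227/30 s.
Target frame: (20227/30) × (48) = 161816/5 ≈ 32363.200 → 32363.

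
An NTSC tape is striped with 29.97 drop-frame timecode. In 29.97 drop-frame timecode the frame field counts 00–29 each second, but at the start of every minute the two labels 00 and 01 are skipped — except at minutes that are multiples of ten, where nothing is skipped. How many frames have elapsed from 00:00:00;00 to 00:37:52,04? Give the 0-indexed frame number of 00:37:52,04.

Complete 10-minute blocks: 3, each 17982 frames → 53946.
Remaining 7 whole minutes in the current block: 1800 + 6 × 1798 = 12588 frames.
Within the current minute: 52 × 30 + 4 − 2 = 1562 (labels ;00/;01 skipped at this minute). Total = 53946 + 12588 + 1562 = 68096.

68096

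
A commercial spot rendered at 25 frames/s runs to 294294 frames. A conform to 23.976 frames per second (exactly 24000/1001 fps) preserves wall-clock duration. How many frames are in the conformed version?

282240 frames

Target frames = source frames × (target rate / source rate) = 294294 × (24000/1001)/(25) = 294294 × 960/1001 = 282240.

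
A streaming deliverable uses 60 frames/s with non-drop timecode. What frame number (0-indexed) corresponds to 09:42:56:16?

2098576

Total seconds to the label: (9 × 3600 + 42 × 60 + 56) = 34976.
Frame index = 34976 × 60 + 16 = 2098576.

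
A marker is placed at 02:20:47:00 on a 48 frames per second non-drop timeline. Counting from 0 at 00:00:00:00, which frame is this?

frame 405456

Total seconds to the label: (2 × 3600 + 20 × 60 + 47) = 8447.
Frame index = 8447 × 48 + 0 = 405456.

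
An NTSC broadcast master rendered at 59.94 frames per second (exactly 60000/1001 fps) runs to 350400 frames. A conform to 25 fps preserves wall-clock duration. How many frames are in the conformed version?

Target frames = source frames × (target rate / source rate) = 350400 × (25)/(60000/1001) = 350400 × 1001/2400 = 146146.

146146 frames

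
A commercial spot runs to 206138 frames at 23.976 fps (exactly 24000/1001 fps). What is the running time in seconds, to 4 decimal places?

Running time = 206138 × 1001/24000 = 103172069/12000 s ≈ 8597.6724 s.

8597.6724 seconds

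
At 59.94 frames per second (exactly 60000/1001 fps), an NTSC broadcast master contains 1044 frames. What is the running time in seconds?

17.4174 seconds

Running time = 1044 / (60000/1001) = 17.4174 s.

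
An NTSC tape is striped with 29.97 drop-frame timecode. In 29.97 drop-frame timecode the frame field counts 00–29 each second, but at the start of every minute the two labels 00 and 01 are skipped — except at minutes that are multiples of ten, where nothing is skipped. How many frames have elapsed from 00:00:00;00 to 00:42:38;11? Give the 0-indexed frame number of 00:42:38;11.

76675

Complete 10-minute blocks: 4, each 17982 frames → 71928.
Remaining 2 whole minutes in the current block: 1800 + 1 × 1798 = 3598 frames.
Within the current minute: 38 × 30 + 11 − 2 = 1149 (labels ;00/;01 skipped at this minute). Total = 71928 + 3598 + 1149 = 76675.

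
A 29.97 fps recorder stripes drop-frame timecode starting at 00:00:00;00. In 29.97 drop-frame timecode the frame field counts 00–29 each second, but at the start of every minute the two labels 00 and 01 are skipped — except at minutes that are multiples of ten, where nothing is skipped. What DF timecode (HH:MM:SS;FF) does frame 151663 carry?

01:24:20;15

Each 10-minute DF block holds 10 × 60 × 30 − 9 × 2 = 17982 frames. 151663 ÷ 17982 → 8 full blocks, remainder 7807.
Within the partial block the first minute is 1800 frames and each further minute 1798, so 4 further minute boundaries passed. Total skipped labels = 18 × 8 + 2 × 4 = 152.
Non-drop label index = 151663 + 152 = 151815; at 30 labels/s that is 01:24:20:15, i.e. DF 01:24:20;15.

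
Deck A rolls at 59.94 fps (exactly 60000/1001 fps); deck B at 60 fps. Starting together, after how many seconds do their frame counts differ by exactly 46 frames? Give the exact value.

The gap grows by |60 − 60000/1001| = 60/1001 frames per second.
Time for a 46-frame gap: 46 ÷ (60/1001) = 23023/30 s.

23023/30 seconds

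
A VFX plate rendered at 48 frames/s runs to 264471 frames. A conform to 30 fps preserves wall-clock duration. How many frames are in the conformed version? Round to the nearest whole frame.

Frames at target rate = 264471 × (30) / (48) = 1322355/8 ≈ 165294.375.
Nearest whole frame: 165294.

165294 frames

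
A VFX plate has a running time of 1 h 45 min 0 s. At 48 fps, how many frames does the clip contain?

302400 frames

1 h 45 min 0 s = 6300 s.
Frames = 6300 × 48 = 302400.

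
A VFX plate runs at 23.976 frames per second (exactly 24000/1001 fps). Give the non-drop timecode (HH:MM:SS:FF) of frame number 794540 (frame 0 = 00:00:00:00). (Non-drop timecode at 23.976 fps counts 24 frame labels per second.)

794540 ÷ 24 = 33105 full seconds, remainder 20 frames.
33105 s = 9 h 11 min 45 s.
Timecode: 09:11:45:20.

09:11:45:20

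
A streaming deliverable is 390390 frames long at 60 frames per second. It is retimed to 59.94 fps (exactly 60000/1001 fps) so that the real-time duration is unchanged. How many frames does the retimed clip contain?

Target frames = source frames × (target rate / source rate) = 390390 × (60000/1001)/(60) = 390390 × 1000/1001 = 390000.

390000 frames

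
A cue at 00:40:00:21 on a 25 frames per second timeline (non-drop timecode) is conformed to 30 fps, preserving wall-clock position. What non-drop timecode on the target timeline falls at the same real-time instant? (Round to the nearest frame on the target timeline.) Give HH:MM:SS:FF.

Source frame index: (0×3600 + 40×60 + 0) × 25 + 21 = 60021.
Real time: 60021 / (25) = 60021/25 s.
Target frame: (60021/25) × (30) = 360126/5 ≈ 72025.200 → 72025.
At 30 labels/s: frame 72025 → 00:40:00:25.

00:40:00:25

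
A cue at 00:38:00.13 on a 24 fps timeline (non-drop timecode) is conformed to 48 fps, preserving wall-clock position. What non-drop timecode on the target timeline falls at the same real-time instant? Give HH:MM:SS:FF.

00:38:00:26

Source frame index: (0×3600 + 38×60 + 0) × 24 + 13 = 54733.
Real time: 54733 / (24) = 54733/24 s.
Target frame: (54733/24) × (48) = 109466.
At 48 labels/s: frame 109466 → 00:38:00:26.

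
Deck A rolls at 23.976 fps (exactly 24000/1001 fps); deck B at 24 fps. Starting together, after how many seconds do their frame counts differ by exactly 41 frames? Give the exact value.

The gap grows by |24 − 24000/1001| = 24/1001 frames per second.
Time for a 41-frame gap: 41 ÷ (24/1001) = 41041/24 s.

41041/24 seconds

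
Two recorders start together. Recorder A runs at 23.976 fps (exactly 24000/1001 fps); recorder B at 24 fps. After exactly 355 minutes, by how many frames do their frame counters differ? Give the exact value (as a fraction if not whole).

355 min = 21300 s.
A emits 24000/1001 × 21300 = 511200000/1001 frames; B emits 24 × 21300 = 511200.
Difference = 511200/1001 frames (≈ 510.6893); B is ahead of A.

511200/1001 frames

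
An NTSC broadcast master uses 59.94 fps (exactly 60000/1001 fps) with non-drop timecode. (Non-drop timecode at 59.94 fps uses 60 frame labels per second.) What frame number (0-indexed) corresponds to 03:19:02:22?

frame 716542

Total seconds to the label: (3 × 3600 + 19 × 60 + 2) = 11942.
Frame index = 11942 × 60 + 22 = 716542.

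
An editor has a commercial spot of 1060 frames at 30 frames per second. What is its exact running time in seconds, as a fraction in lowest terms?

Running time = 1060 ÷ (30) = 1060 × 1/30 = 106/3 s.

106/3 seconds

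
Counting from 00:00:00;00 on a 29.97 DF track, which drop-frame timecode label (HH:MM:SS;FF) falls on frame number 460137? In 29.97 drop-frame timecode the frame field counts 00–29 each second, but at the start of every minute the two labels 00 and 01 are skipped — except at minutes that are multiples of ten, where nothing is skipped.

04:15:53;07

Ten DF minutes hold 17982 frames, so frame 460137 lies in block 25 (frames 449550–467531) with 10587 frames into that block.
The block's first minute is 1800 frames and the rest 1798 each; 10587 frames reaches minute 5, so 25 × 18 + 5 × 2 = 460 labels have been skipped so far.
Adding those back, label number 460137 + 460 = 460597 at 30 labels/s is 15353 s + 7 f = 4 h 15 min 53 s frame 7, i.e. 04:15:53;07.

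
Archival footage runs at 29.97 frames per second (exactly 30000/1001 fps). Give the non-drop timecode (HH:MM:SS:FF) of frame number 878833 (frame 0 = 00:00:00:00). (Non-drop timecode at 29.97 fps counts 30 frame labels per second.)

878833 ÷ 30 = 29294 full seconds, remainder 13 frames.
29294 s = 8 h 8 min 14 s.
Timecode: 08:08:14:13.

08:08:14:13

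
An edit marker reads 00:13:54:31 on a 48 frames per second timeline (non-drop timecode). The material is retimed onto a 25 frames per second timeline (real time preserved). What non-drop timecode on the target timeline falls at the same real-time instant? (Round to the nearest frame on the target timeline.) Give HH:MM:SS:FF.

Source frame index: (0×3600 + 13×60 + 54) × 48 + 31 = 40063.
Real time: 40063 / (48) = 40063/48 s.
Target frame: (40063/48) × (25) = 1001575/48 ≈ 20866.146 → 20866.
At 25 labels/s: frame 20866 → 00:13:54:16.

00:13:54:16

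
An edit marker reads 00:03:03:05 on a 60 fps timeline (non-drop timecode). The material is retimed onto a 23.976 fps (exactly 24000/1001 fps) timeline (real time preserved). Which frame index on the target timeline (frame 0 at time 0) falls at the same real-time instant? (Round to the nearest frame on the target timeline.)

Source frame index: (0×3600 + 3×60 + 3) × 60 + 5 = 10985.
Real time: 10985 / (60) = 2197/12 s.
Target frame: (2197/12) × (24000/1001) = 338000/77 ≈ 4389.610 → 4390.

frame 4390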